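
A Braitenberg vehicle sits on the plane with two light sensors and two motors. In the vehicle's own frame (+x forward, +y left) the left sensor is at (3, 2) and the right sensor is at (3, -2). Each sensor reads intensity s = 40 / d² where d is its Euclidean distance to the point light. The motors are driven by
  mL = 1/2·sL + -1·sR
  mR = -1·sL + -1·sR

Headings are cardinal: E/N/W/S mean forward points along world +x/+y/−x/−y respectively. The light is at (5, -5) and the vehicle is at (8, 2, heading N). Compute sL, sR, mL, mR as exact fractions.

left sensor world pos  = (6, 5); dL² = 101
right sensor world pos = (10, 5); dR² = 125
sL = 40/101 = 40/101
sR = 40/125 = 8/25
mL = 1/2·sL + -1·sR = -308/2525
mR = -1·sL + -1·sR = -1808/2525

40/101 8/25 -308/2525 -1808/2525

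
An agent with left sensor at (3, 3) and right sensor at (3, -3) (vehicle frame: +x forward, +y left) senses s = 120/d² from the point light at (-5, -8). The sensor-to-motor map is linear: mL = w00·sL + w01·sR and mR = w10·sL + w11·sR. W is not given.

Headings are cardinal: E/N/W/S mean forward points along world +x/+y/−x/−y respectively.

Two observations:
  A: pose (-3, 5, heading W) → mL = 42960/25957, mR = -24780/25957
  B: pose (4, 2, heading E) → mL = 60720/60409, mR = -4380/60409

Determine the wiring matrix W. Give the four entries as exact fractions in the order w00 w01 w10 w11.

obs A: pose=(-3,5,W) → sL=120/101, sR=120/257, mL=42960/25957, mR=-24780/25957
obs B: pose=(4,2,E) → sL=120/313, sR=120/193, mL=60720/60409, mR=-4380/60409
sensor matrix S = [[120/101, 120/257], [120/313, 120/193]]; det S = 877651200/1568036413
solve [mL_A; mL_B] = S·[w00; w01] and [mR_A; mR_B] = S·[w10; w11]:
  w00 = 1, w01 = 1, w10 = -1, w11 = 1/2

1 1 -1 1/2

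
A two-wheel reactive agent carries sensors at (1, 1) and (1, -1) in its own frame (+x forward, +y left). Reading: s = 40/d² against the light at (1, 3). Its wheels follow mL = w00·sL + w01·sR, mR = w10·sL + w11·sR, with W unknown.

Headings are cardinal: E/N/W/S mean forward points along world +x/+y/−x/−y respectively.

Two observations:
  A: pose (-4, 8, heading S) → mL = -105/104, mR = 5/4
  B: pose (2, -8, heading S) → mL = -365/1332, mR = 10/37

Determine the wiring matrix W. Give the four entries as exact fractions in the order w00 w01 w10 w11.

-1/2 -1/2 1 0

obs A: pose=(-4,8,S) → sL=5/4, sR=10/13, mL=-105/104, mR=5/4
obs B: pose=(2,-8,S) → sL=10/37, sR=5/18, mL=-365/1332, mR=10/37
sensor matrix S = [[5/4, 10/13], [10/37, 5/18]]; det S = 4825/34632
solve [mL_A; mL_B] = S·[w00; w01] and [mR_A; mR_B] = S·[w10; w11]:
  w00 = -1/2, w01 = -1/2, w10 = 1, w11 = 0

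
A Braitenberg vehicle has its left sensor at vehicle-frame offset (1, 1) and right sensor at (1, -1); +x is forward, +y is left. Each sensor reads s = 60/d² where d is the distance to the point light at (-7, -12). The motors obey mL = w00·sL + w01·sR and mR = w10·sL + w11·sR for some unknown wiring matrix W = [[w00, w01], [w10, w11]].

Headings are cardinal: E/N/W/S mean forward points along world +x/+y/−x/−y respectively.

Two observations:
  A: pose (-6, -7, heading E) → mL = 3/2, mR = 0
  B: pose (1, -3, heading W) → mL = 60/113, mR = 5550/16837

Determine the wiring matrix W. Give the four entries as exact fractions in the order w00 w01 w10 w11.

obs A: pose=(-6,-7,E) → sL=3/2, sR=3, mL=3/2, mR=0
obs B: pose=(1,-3,W) → sL=60/113, sR=60/149, mL=60/113, mR=5550/16837
sensor matrix S = [[3/2, 3], [60/113, 60/149]]; det S = -16650/16837
solve [mL_A; mL_B] = S·[w00; w01] and [mR_A; mR_B] = S·[w10; w11]:
  w00 = 1, w01 = 0, w10 = 1, w11 = -1/2

1 0 1 -1/2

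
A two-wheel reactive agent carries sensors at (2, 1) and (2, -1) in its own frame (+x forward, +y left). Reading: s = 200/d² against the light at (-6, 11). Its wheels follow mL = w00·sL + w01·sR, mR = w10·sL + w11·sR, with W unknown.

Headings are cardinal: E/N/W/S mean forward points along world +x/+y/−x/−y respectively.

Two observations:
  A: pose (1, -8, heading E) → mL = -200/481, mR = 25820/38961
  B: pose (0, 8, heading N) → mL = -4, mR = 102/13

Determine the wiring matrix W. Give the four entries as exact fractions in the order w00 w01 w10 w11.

0 -1 1/2 1

obs A: pose=(1,-8,E) → sL=40/81, sR=200/481, mL=-200/481, mR=25820/38961
obs B: pose=(0,8,N) → sL=100/13, sR=4, mL=-4, mR=102/13
sensor matrix S = [[40/81, 200/481], [100/13, 4]]; det S = -619520/506493
solve [mL_A; mL_B] = S·[w00; w01] and [mR_A; mR_B] = S·[w10; w11]:
  w00 = 0, w01 = -1, w10 = 1/2, w11 = 1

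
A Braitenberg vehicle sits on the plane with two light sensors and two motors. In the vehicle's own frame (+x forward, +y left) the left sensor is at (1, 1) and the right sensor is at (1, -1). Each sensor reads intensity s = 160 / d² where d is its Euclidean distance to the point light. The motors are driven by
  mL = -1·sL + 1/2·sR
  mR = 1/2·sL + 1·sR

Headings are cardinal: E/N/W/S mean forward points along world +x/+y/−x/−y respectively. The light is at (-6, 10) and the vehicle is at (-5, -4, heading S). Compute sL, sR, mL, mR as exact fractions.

160/229 32/45 -3536/10305 10928/10305

left sensor world pos  = (-4, -5); dL² = 229
right sensor world pos = (-6, -5); dR² = 225
sL = 160/229 = 160/229
sR = 160/225 = 32/45
mL = -1·sL + 1/2·sR = -3536/10305
mR = 1/2·sL + 1·sR = 10928/10305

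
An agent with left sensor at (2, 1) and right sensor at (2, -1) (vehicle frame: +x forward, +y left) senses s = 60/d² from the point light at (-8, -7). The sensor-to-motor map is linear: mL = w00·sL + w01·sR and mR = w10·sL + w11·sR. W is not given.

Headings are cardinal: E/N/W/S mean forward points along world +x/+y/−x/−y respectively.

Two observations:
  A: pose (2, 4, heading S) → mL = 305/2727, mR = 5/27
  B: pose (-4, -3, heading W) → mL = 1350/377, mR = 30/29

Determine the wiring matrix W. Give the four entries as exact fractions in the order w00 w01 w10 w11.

obs A: pose=(2,4,S) → sL=30/101, sR=10/27, mL=305/2727, mR=5/27
obs B: pose=(-4,-3,W) → sL=60/13, sR=60/29, mL=1350/377, mR=30/29
sensor matrix S = [[30/101, 10/27], [60/13, 60/29]]; det S = -375200/342693
solve [mL_A; mL_B] = S·[w00; w01] and [mR_A; mR_B] = S·[w10; w11]:
  w00 = 1, w01 = -1/2, w10 = 0, w11 = 1/2

1 -1/2 0 1/2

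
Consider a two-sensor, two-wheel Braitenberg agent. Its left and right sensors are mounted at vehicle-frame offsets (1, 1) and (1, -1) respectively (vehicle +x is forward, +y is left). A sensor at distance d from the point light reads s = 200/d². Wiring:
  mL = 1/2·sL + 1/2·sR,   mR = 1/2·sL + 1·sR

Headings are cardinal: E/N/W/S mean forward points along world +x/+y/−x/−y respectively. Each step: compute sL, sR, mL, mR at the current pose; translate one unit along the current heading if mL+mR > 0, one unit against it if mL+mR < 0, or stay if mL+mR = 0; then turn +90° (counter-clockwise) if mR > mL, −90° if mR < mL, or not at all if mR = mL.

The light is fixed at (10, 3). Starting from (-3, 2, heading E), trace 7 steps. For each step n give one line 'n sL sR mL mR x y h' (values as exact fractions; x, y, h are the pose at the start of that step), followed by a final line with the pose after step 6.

0 25/18 50/37 1825/1332 2725/1332 -3 2 E
1 200/169 200/121 29000/20449 45900/20449 -2 2 N
2 20/17 20/17 20/17 30/17 -2 3 W
3 40/29 200/197 6840/5713 9740/5713 -3 3 S
4 25/18 50/37 1825/1332 2725/1332 -3 2 E
5 200/169 200/121 29000/20449 45900/20449 -2 2 N
6 20/17 20/17 20/17 30/17 -2 3 W
final -3 3 S

n=0: pose=(-3,2,E); sL=25/18, sR=50/37; mL=1825/1332, mR=2725/1332; mL+mR=2275/666 → advance +1; mR−mL=25/37 → turn +1·90°
n=1: pose=(-2,2,N); sL=200/169, sR=200/121; mL=29000/20449, mR=45900/20449; mL+mR=74900/20449 → advance +1; mR−mL=100/121 → turn +1·90°
n=2: pose=(-2,3,W); sL=20/17, sR=20/17; mL=20/17, mR=30/17; mL+mR=50/17 → advance +1; mR−mL=10/17 → turn +1·90°
n=3: pose=(-3,3,S); sL=40/29, sR=200/197; mL=6840/5713, mR=9740/5713; mL+mR=16580/5713 → advance +1; mR−mL=100/197 → turn +1·90°
n=4: pose=(-3,2,E); sL=25/18, sR=50/37; mL=1825/1332, mR=2725/1332; mL+mR=2275/666 → advance +1; mR−mL=25/37 → turn +1·90°
n=5: pose=(-2,2,N); sL=200/169, sR=200/121; mL=29000/20449, mR=45900/20449; mL+mR=74900/20449 → advance +1; mR−mL=100/121 → turn +1·90°
n=6: pose=(-2,3,W); sL=20/17, sR=20/17; mL=20/17, mR=30/17; mL+mR=50/17 → advance +1; mR−mL=10/17 → turn +1·90°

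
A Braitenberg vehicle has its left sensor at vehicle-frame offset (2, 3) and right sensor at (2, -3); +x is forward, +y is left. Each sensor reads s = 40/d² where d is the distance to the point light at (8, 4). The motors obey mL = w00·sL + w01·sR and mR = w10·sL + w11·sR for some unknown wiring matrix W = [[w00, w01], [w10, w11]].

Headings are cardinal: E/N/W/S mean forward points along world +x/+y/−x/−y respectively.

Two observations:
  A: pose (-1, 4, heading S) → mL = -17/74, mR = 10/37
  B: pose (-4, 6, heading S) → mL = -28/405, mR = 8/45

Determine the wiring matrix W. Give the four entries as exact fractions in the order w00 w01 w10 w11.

obs A: pose=(-1,4,S) → sL=1, sR=10/37, mL=-17/74, mR=10/37
obs B: pose=(-4,6,S) → sL=40/81, sR=8/45, mL=-28/405, mR=8/45
sensor matrix S = [[1, 10/37], [40/81, 8/45]]; det S = 664/14985
solve [mL_A; mL_B] = S·[w00; w01] and [mR_A; mR_B] = S·[w10; w11]:
  w00 = -1/2, w01 = 1, w10 = 0, w11 = 1

-1/2 1 0 1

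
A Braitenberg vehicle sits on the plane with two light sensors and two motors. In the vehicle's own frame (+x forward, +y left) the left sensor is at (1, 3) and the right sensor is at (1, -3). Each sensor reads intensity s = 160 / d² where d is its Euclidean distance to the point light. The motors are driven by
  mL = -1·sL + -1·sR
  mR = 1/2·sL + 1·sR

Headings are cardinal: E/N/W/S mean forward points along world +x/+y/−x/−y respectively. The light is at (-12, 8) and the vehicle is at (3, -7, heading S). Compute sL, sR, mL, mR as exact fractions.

left sensor world pos  = (6, -8); dL² = 580
right sensor world pos = (0, -8); dR² = 400
sL = 160/580 = 8/29
sR = 160/400 = 2/5
mL = -1·sL + -1·sR = -98/145
mR = 1/2·sL + 1·sR = 78/145

8/29 2/5 -98/145 78/145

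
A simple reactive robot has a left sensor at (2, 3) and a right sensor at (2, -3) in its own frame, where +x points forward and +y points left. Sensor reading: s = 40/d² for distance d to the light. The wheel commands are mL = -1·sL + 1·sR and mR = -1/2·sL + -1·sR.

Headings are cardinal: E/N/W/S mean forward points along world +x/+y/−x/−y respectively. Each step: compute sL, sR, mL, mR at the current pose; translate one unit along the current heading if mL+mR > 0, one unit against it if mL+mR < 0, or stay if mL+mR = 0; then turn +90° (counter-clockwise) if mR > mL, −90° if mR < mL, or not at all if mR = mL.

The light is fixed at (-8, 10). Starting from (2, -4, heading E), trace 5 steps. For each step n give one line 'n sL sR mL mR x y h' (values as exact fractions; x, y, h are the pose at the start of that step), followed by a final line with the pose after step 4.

0 8/53 40/433 -1344/22949 -3852/22949 2 -4 E
1 1/10 10/73 27/730 -273/1460 1 -4 S
2 8/61 40/149 1248/9089 -3036/9089 1 -3 W
3 4/17 4/29 -48/493 -126/493 2 -3 N
4 8/53 40/433 -1344/22949 -3852/22949 2 -4 E
final 1 -4 S

n=0: pose=(2,-4,E); sL=8/53, sR=40/433; mL=-1344/22949, mR=-3852/22949; mL+mR=-12/53 → advance -1; mR−mL=-2508/22949 → turn -1·90°
n=1: pose=(1,-4,S); sL=1/10, sR=10/73; mL=27/730, mR=-273/1460; mL+mR=-3/20 → advance -1; mR−mL=-327/1460 → turn -1·90°
n=2: pose=(1,-3,W); sL=8/61, sR=40/149; mL=1248/9089, mR=-3036/9089; mL+mR=-12/61 → advance -1; mR−mL=-4284/9089 → turn -1·90°
n=3: pose=(2,-3,N); sL=4/17, sR=4/29; mL=-48/493, mR=-126/493; mL+mR=-6/17 → advance -1; mR−mL=-78/493 → turn -1·90°
n=4: pose=(2,-4,E); sL=8/53, sR=40/433; mL=-1344/22949, mR=-3852/22949; mL+mR=-12/53 → advance -1; mR−mL=-2508/22949 → turn -1·90°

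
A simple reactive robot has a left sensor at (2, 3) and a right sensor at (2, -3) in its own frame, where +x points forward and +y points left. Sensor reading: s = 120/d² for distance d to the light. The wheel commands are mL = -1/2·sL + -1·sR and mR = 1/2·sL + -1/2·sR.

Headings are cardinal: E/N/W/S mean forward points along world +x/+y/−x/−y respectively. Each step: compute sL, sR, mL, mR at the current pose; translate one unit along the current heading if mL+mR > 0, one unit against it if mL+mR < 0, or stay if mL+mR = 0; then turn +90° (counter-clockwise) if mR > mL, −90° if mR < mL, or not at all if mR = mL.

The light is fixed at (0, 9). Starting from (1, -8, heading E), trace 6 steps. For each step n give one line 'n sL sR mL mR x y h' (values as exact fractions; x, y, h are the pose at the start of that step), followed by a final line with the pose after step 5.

0 24/41 120/409 -9828/16769 2448/16769 1 -8 E
1 20/39 20/39 -10/13 0 0 -8 N
2 24/89 120/229 -13428/20381 -2592/20381 0 -9 W
3 15/52 30/101 -4635/10504 -45/10504 1 -9 S
4 24/41 120/409 -9828/16769 2448/16769 1 -8 E
5 20/39 20/39 -10/13 0 0 -8 N
final 0 -9 W

n=0: pose=(1,-8,E); sL=24/41, sR=120/409; mL=-9828/16769, mR=2448/16769; mL+mR=-180/409 → advance -1; mR−mL=12276/16769 → turn +1·90°
n=1: pose=(0,-8,N); sL=20/39, sR=20/39; mL=-10/13, mR=0; mL+mR=-10/13 → advance -1; mR−mL=10/13 → turn +1·90°
n=2: pose=(0,-9,W); sL=24/89, sR=120/229; mL=-13428/20381, mR=-2592/20381; mL+mR=-180/229 → advance -1; mR−mL=10836/20381 → turn +1·90°
n=3: pose=(1,-9,S); sL=15/52, sR=30/101; mL=-4635/10504, mR=-45/10504; mL+mR=-45/101 → advance -1; mR−mL=2295/5252 → turn +1·90°
n=4: pose=(1,-8,E); sL=24/41, sR=120/409; mL=-9828/16769, mR=2448/16769; mL+mR=-180/409 → advance -1; mR−mL=12276/16769 → turn +1·90°
n=5: pose=(0,-8,N); sL=20/39, sR=20/39; mL=-10/13, mR=0; mL+mR=-10/13 → advance -1; mR−mL=10/13 → turn +1·90°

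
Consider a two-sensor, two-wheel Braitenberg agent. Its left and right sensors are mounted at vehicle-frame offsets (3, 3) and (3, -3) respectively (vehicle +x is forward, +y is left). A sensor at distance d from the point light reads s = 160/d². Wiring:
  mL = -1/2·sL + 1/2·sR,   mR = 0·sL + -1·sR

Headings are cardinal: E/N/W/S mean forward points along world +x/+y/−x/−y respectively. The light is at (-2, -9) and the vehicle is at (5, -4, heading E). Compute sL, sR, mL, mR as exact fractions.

40/41 20/13 150/533 -20/13

left sensor world pos  = (8, -1); dL² = 164
right sensor world pos = (8, -7); dR² = 104
sL = 160/164 = 40/41
sR = 160/104 = 20/13
mL = -1/2·sL + 1/2·sR = 150/533
mR = 0·sL + -1·sR = -20/13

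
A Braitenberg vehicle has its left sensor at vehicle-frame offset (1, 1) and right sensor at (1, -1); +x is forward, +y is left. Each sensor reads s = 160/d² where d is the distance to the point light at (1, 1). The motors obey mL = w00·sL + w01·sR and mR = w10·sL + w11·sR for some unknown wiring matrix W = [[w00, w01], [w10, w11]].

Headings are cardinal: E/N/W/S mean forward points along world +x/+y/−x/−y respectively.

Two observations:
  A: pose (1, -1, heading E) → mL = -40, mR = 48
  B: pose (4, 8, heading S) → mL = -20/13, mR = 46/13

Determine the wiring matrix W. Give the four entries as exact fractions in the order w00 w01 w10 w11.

-1/2 0 1/2 1/2

obs A: pose=(1,-1,E) → sL=80, sR=16, mL=-40, mR=48
obs B: pose=(4,8,S) → sL=40/13, sR=4, mL=-20/13, mR=46/13
sensor matrix S = [[80, 16], [40/13, 4]]; det S = 3520/13
solve [mL_A; mL_B] = S·[w00; w01] and [mR_A; mR_B] = S·[w10; w11]:
  w00 = -1/2, w01 = 0, w10 = 1/2, w11 = 1/2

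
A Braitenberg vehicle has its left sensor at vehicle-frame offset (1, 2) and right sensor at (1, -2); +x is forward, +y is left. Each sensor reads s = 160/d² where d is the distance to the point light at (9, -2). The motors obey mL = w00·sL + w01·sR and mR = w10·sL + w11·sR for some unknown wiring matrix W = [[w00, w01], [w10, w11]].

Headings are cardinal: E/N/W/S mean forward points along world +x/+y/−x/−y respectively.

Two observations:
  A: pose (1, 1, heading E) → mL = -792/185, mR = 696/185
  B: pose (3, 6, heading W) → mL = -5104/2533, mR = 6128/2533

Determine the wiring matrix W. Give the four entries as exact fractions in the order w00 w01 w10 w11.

-1/2 -1 1 1/2

obs A: pose=(1,1,E) → sL=80/37, sR=16/5, mL=-792/185, mR=696/185
obs B: pose=(3,6,W) → sL=32/17, sR=160/149, mL=-5104/2533, mR=6128/2533
sensor matrix S = [[80/37, 16/5], [32/17, 160/149]]; det S = -1734656/468605
solve [mL_A; mL_B] = S·[w00; w01] and [mR_A; mR_B] = S·[w10; w11]:
  w00 = -1/2, w01 = -1, w10 = 1, w11 = 1/2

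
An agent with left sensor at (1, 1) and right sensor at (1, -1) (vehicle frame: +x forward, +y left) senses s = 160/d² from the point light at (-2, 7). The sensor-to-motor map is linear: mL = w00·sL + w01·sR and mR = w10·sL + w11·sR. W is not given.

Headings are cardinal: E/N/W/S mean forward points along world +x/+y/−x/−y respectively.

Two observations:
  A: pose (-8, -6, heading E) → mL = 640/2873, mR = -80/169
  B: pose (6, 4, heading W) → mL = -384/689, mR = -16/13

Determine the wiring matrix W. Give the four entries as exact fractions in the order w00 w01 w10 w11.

1 -1 -1/2 0

obs A: pose=(-8,-6,E) → sL=160/169, sR=160/221, mL=640/2873, mR=-80/169
obs B: pose=(6,4,W) → sL=32/13, sR=160/53, mL=-384/689, mR=-16/13
sensor matrix S = [[160/169, 160/221], [32/13, 160/53]]; det S = 163840/152269
solve [mL_A; mL_B] = S·[w00; w01] and [mR_A; mR_B] = S·[w10; w11]:
  w00 = 1, w01 = -1, w10 = -1/2, w11 = 0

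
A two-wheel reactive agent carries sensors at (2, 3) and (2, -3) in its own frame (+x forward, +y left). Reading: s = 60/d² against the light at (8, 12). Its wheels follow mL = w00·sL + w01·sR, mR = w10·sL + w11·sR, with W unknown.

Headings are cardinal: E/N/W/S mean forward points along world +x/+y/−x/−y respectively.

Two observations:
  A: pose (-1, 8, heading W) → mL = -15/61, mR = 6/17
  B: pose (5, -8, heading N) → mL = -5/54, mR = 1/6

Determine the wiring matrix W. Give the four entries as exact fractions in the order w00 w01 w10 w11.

obs A: pose=(-1,8,W) → sL=6/17, sR=30/61, mL=-15/61, mR=6/17
obs B: pose=(5,-8,N) → sL=1/6, sR=5/27, mL=-5/54, mR=1/6
sensor matrix S = [[6/17, 30/61], [1/6, 5/27]]; det S = -155/9333
solve [mL_A; mL_B] = S·[w00; w01] and [mR_A; mR_B] = S·[w10; w11]:
  w00 = 0, w01 = -1/2, w10 = 1, w11 = 0

0 -1/2 1 0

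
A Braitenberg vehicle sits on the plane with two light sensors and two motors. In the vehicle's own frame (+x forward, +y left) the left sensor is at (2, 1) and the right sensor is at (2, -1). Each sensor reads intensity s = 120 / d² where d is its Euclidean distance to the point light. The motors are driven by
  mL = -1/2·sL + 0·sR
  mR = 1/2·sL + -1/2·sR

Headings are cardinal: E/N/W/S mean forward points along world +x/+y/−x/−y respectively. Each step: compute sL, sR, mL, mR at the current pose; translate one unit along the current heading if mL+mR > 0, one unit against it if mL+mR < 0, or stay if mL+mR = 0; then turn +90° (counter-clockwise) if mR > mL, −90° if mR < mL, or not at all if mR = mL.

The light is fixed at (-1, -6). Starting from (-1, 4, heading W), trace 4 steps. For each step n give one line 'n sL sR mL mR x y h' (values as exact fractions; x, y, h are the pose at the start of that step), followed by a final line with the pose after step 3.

n=0: pose=(-1,4,W); sL=24/17, sR=24/25; mL=-12/17, mR=96/425; mL+mR=-12/25 → advance -1; mR−mL=396/425 → turn +1·90°
n=1: pose=(0,4,S); sL=30/17, sR=15/8; mL=-15/17, mR=-15/272; mL+mR=-15/16 → advance -1; mR−mL=225/272 → turn +1·90°
n=2: pose=(0,5,E); sL=40/51, sR=120/109; mL=-20/51, mR=-880/5559; mL+mR=-60/109 → advance -1; mR−mL=1300/5559 → turn +1·90°
n=3: pose=(-1,5,N); sL=12/17, sR=12/17; mL=-6/17, mR=0; mL+mR=-6/17 → advance -1; mR−mL=6/17 → turn +1·90°

0 24/17 24/25 -12/17 96/425 -1 4 W
1 30/17 15/8 -15/17 -15/272 0 4 S
2 40/51 120/109 -20/51 -880/5559 0 5 E
3 12/17 12/17 -6/17 0 -1 5 N
final -1 4 W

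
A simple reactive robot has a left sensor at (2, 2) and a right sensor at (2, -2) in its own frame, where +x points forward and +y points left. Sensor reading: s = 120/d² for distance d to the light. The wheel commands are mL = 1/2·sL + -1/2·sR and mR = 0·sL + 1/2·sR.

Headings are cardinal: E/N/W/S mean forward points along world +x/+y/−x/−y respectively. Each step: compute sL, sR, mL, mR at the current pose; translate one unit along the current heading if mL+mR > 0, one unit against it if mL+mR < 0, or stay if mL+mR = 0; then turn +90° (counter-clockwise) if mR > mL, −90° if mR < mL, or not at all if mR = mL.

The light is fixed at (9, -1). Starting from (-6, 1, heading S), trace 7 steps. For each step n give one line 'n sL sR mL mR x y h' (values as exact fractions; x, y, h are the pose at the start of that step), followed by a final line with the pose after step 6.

n=0: pose=(-6,1,S); sL=120/169, sR=120/289; mL=7200/48841, mR=60/289; mL+mR=60/169 → advance +1; mR−mL=2940/48841 → turn +1·90°
n=1: pose=(-6,0,E); sL=60/89, sR=12/17; mL=-24/1513, mR=6/17; mL+mR=30/89 → advance +1; mR−mL=558/1513 → turn +1·90°
n=2: pose=(-5,0,N); sL=24/53, sR=40/51; mL=-448/2703, mR=20/51; mL+mR=12/53 → advance +1; mR−mL=1508/2703 → turn +1·90°
n=3: pose=(-5,1,W); sL=15/32, sR=15/34; mL=15/1088, mR=15/68; mL+mR=15/64 → advance +1; mR−mL=225/1088 → turn +1·90°
n=4: pose=(-6,1,S); sL=120/169, sR=120/289; mL=7200/48841, mR=60/289; mL+mR=60/169 → advance +1; mR−mL=2940/48841 → turn +1·90°
n=5: pose=(-6,0,E); sL=60/89, sR=12/17; mL=-24/1513, mR=6/17; mL+mR=30/89 → advance +1; mR−mL=558/1513 → turn +1·90°
n=6: pose=(-5,0,N); sL=24/53, sR=40/51; mL=-448/2703, mR=20/51; mL+mR=12/53 → advance +1; mR−mL=1508/2703 → turn +1·90°

0 120/169 120/289 7200/48841 60/289 -6 1 S
1 60/89 12/17 -24/1513 6/17 -6 0 E
2 24/53 40/51 -448/2703 20/51 -5 0 N
3 15/32 15/34 15/1088 15/68 -5 1 W
4 120/169 120/289 7200/48841 60/289 -6 1 S
5 60/89 12/17 -24/1513 6/17 -6 0 E
6 24/53 40/51 -448/2703 20/51 -5 0 N
final -5 1 W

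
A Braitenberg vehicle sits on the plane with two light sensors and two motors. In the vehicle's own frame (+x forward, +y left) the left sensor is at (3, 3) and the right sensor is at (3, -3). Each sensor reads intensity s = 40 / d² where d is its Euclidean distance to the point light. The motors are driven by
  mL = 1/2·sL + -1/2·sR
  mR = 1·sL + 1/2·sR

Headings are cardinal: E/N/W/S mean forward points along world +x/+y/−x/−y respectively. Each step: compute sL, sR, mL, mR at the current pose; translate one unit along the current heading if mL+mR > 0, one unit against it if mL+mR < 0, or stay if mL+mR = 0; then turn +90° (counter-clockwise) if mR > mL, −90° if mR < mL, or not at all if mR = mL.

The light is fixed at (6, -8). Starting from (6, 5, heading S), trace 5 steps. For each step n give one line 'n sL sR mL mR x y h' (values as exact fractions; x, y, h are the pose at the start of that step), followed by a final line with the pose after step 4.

0 40/109 40/109 0 60/109 6 5 S
1 20/117 4/9 -16/117 46/117 6 4 E
2 40/229 40/241 240/55189 14220/55189 7 4 N
3 5/13 2/13 3/26 6/13 7 5 W
4 40/109 40/109 0 60/109 6 5 S
final 6 4 E

n=0: pose=(6,5,S); sL=40/109, sR=40/109; mL=0, mR=60/109; mL+mR=60/109 → advance +1; mR−mL=60/109 → turn +1·90°
n=1: pose=(6,4,E); sL=20/117, sR=4/9; mL=-16/117, mR=46/117; mL+mR=10/39 → advance +1; mR−mL=62/117 → turn +1·90°
n=2: pose=(7,4,N); sL=40/229, sR=40/241; mL=240/55189, mR=14220/55189; mL+mR=60/229 → advance +1; mR−mL=13980/55189 → turn +1·90°
n=3: pose=(7,5,W); sL=5/13, sR=2/13; mL=3/26, mR=6/13; mL+mR=15/26 → advance +1; mR−mL=9/26 → turn +1·90°
n=4: pose=(6,5,S); sL=40/109, sR=40/109; mL=0, mR=60/109; mL+mR=60/109 → advance +1; mR−mL=60/109 → turn +1·90°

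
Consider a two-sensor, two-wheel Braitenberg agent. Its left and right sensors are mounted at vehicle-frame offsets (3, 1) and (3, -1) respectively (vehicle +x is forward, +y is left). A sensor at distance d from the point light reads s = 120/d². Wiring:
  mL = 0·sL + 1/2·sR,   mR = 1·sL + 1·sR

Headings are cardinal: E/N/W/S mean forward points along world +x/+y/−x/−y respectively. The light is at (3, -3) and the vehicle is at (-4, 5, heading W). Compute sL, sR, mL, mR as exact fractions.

left sensor world pos  = (-7, 4); dL² = 149
right sensor world pos = (-7, 6); dR² = 181
sL = 120/149 = 120/149
sR = 120/181 = 120/181
mL = 0·sL + 1/2·sR = 60/181
mR = 1·sL + 1·sR = 39600/26969

120/149 120/181 60/181 39600/26969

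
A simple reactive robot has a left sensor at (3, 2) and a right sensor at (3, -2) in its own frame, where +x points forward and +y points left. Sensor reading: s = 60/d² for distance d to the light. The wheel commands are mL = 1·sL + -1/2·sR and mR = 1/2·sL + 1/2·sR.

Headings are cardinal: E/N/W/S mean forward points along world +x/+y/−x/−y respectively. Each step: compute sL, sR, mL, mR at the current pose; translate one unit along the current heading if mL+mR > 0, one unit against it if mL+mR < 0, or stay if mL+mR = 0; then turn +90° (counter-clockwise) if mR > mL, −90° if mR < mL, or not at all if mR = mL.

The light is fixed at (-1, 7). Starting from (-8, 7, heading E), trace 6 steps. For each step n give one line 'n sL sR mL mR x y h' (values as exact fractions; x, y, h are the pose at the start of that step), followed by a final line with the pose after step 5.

n=0: pose=(-8,7,E); sL=3, sR=3; mL=3/2, mR=3; mL+mR=9/2 → advance +1; mR−mL=3/2 → turn +1·90°
n=1: pose=(-7,7,N); sL=60/73, sR=12/5; mL=-138/365, mR=588/365; mL+mR=90/73 → advance +1; mR−mL=726/365 → turn +1·90°
n=2: pose=(-7,8,W); sL=30/41, sR=2/3; mL=49/123, mR=86/123; mL+mR=45/41 → advance +1; mR−mL=37/123 → turn +1·90°
n=3: pose=(-8,8,S); sL=60/29, sR=12/17; mL=846/493, mR=684/493; mL+mR=90/29 → advance +1; mR−mL=-162/493 → turn -1·90°
n=4: pose=(-8,7,W); sL=15/26, sR=15/26; mL=15/52, mR=15/26; mL+mR=45/52 → advance +1; mR−mL=15/52 → turn +1·90°
n=5: pose=(-9,7,S); sL=4/3, sR=60/109; mL=346/327, mR=308/327; mL+mR=2 → advance +1; mR−mL=-38/327 → turn -1·90°

0 3 3 3/2 3 -8 7 E
1 60/73 12/5 -138/365 588/365 -7 7 N
2 30/41 2/3 49/123 86/123 -7 8 W
3 60/29 12/17 846/493 684/493 -8 8 S
4 15/26 15/26 15/52 15/26 -8 7 W
5 4/3 60/109 346/327 308/327 -9 7 S
final -9 6 W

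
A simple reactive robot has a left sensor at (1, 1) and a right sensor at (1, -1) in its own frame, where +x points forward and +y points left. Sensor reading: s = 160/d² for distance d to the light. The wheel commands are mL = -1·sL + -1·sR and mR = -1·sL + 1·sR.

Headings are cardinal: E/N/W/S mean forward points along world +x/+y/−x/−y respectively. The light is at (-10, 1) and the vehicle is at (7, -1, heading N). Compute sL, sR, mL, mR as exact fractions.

160/257 32/65 -18624/16705 -2176/16705

left sensor world pos  = (6, 0); dL² = 257
right sensor world pos = (8, 0); dR² = 325
sL = 160/257 = 160/257
sR = 160/325 = 32/65
mL = -1·sL + -1·sR = -18624/16705
mR = -1·sL + 1·sR = -2176/16705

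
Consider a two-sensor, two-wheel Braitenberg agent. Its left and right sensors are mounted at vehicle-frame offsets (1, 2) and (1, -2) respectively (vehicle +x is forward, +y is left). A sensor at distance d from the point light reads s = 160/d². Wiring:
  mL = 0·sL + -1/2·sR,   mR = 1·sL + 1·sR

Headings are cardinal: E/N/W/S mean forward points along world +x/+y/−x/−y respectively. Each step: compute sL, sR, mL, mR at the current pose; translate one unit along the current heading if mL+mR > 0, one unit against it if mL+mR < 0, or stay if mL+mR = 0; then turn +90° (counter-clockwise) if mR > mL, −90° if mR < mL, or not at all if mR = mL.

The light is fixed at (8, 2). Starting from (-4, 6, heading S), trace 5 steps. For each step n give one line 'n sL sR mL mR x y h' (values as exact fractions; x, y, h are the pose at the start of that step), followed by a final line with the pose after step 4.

n=0: pose=(-4,6,S); sL=160/109, sR=32/41; mL=-16/41, mR=10048/4469; mL+mR=8304/4469 → advance +1; mR−mL=11792/4469 → turn +1·90°
n=1: pose=(-4,5,E); sL=80/73, sR=80/61; mL=-40/61, mR=10720/4453; mL+mR=7800/4453 → advance +1; mR−mL=13640/4453 → turn +1·90°
n=2: pose=(-3,5,N); sL=32/37, sR=160/97; mL=-80/97, mR=9024/3589; mL+mR=6064/3589 → advance +1; mR−mL=11984/3589 → turn +1·90°
n=3: pose=(-3,6,W); sL=40/37, sR=8/9; mL=-4/9, mR=656/333; mL+mR=508/333 → advance +1; mR−mL=268/111 → turn +1·90°
n=4: pose=(-4,6,S); sL=160/109, sR=32/41; mL=-16/41, mR=10048/4469; mL+mR=8304/4469 → advance +1; mR−mL=11792/4469 → turn +1·90°

0 160/109 32/41 -16/41 10048/4469 -4 6 S
1 80/73 80/61 -40/61 10720/4453 -4 5 E
2 32/37 160/97 -80/97 9024/3589 -3 5 N
3 40/37 8/9 -4/9 656/333 -3 6 W
4 160/109 32/41 -16/41 10048/4469 -4 6 S
final -4 5 E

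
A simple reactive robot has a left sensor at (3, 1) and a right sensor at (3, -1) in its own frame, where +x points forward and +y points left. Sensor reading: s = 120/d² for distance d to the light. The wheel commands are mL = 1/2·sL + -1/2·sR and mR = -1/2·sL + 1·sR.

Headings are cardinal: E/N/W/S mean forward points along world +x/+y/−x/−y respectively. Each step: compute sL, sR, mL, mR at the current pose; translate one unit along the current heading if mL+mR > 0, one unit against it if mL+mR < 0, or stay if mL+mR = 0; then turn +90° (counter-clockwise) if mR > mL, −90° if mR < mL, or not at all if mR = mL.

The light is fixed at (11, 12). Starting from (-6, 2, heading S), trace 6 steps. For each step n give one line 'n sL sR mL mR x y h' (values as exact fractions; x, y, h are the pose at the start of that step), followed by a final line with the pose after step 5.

n=0: pose=(-6,2,S); sL=24/85, sR=120/493; mL=48/2465, mR=252/2465; mL+mR=60/493 → advance +1; mR−mL=12/145 → turn +1·90°
n=1: pose=(-6,1,E); sL=15/37, sR=6/17; mL=33/1258, mR=189/1258; mL+mR=3/17 → advance +1; mR−mL=78/629 → turn +1·90°
n=2: pose=(-5,1,N); sL=120/353, sR=120/289; mL=-3840/102017, mR=25020/102017; mL+mR=60/289 → advance +1; mR−mL=28860/102017 → turn +1·90°
n=3: pose=(-5,2,W); sL=60/241, sR=60/221; mL=-600/53261, mR=7830/53261; mL+mR=30/221 → advance +1; mR−mL=8430/53261 → turn +1·90°
n=4: pose=(-6,2,S); sL=24/85, sR=120/493; mL=48/2465, mR=252/2465; mL+mR=60/493 → advance +1; mR−mL=12/145 → turn +1·90°
n=5: pose=(-6,1,E); sL=15/37, sR=6/17; mL=33/1258, mR=189/1258; mL+mR=3/17 → advance +1; mR−mL=78/629 → turn +1·90°

0 24/85 120/493 48/2465 252/2465 -6 2 S
1 15/37 6/17 33/1258 189/1258 -6 1 E
2 120/353 120/289 -3840/102017 25020/102017 -5 1 N
3 60/241 60/221 -600/53261 7830/53261 -5 2 W
4 24/85 120/493 48/2465 252/2465 -6 2 S
5 15/37 6/17 33/1258 189/1258 -6 1 E
final -5 1 N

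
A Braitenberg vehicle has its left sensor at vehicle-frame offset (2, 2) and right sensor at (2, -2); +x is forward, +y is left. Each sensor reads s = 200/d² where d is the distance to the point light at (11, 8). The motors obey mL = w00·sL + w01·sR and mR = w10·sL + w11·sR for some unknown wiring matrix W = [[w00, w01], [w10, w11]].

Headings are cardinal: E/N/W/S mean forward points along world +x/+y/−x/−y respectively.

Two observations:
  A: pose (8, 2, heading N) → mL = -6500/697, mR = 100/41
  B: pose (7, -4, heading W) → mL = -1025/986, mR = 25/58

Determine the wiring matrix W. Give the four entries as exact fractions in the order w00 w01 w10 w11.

obs A: pose=(8,2,N) → sL=200/41, sR=200/17, mL=-6500/697, mR=100/41
obs B: pose=(7,-4,W) → sL=25/29, sR=25/17, mL=-1025/986, mR=25/58
sensor matrix S = [[200/41, 200/17], [25/29, 25/17]]; det S = -60000/20213
solve [mL_A; mL_B] = S·[w00; w01] and [mR_A; mR_B] = S·[w10; w11]:
  w00 = 1/2, w01 = -1, w10 = 1/2, w11 = 0

1/2 -1 1/2 0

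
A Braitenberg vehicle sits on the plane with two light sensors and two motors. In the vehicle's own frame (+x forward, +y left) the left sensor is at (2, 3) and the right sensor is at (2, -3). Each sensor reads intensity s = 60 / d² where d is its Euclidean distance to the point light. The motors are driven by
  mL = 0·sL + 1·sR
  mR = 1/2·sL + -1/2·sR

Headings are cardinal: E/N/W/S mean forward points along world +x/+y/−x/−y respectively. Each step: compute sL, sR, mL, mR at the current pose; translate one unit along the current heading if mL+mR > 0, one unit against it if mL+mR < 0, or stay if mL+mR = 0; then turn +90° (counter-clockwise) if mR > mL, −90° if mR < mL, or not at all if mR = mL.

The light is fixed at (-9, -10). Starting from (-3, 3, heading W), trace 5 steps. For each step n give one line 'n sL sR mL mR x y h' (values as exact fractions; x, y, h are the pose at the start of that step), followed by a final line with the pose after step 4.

0 15/29 15/68 15/68 585/3944 -3 3 W
1 60/229 60/289 60/289 1800/66181 -4 3 N
2 30/169 6/17 6/17 -252/2873 -4 4 E
3 4/15 20/51 20/51 -16/255 -3 4 S
4 15/29 15/68 15/68 585/3944 -3 3 W
final -4 3 N

n=0: pose=(-3,3,W); sL=15/29, sR=15/68; mL=15/68, mR=585/3944; mL+mR=1455/3944 → advance +1; mR−mL=-285/3944 → turn -1·90°
n=1: pose=(-4,3,N); sL=60/229, sR=60/289; mL=60/289, mR=1800/66181; mL+mR=15540/66181 → advance +1; mR−mL=-11940/66181 → turn -1·90°
n=2: pose=(-4,4,E); sL=30/169, sR=6/17; mL=6/17, mR=-252/2873; mL+mR=762/2873 → advance +1; mR−mL=-1266/2873 → turn -1·90°
n=3: pose=(-3,4,S); sL=4/15, sR=20/51; mL=20/51, mR=-16/255; mL+mR=28/85 → advance +1; mR−mL=-116/255 → turn -1·90°
n=4: pose=(-3,3,W); sL=15/29, sR=15/68; mL=15/68, mR=585/3944; mL+mR=1455/3944 → advance +1; mR−mL=-285/3944 → turn -1·90°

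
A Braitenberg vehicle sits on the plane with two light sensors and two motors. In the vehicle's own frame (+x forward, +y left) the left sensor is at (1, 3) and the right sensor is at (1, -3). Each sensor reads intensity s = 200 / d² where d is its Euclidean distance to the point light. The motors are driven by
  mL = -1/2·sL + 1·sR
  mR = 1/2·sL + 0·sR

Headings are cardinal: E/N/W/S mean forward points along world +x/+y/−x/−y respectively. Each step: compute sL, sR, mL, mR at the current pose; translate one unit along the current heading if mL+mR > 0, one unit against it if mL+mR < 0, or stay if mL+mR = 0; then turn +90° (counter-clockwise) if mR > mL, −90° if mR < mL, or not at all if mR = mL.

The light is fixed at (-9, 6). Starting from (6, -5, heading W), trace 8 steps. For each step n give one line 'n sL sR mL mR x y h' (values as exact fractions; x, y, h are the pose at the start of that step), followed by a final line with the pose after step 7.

n=0: pose=(6,-5,W); sL=25/49, sR=10/13; mL=655/1274, mR=25/98; mL+mR=10/13 → advance +1; mR−mL=-165/637 → turn -1·90°
n=1: pose=(5,-5,N); sL=200/221, sR=200/389; mL=5300/85969, mR=100/221; mL+mR=200/389 → advance +1; mR−mL=33600/85969 → turn +1·90°
n=2: pose=(5,-4,W); sL=100/169, sR=100/109; mL=11450/18421, mR=50/169; mL+mR=100/109 → advance +1; mR−mL=-6000/18421 → turn -1·90°
n=3: pose=(4,-4,N); sL=200/181, sR=200/337; mL=2500/60997, mR=100/181; mL+mR=200/337 → advance +1; mR−mL=31200/60997 → turn +1·90°
n=4: pose=(4,-3,W); sL=25/36, sR=10/9; mL=55/72, mR=25/72; mL+mR=10/9 → advance +1; mR−mL=-5/12 → turn -1·90°
n=5: pose=(3,-3,N); sL=40/29, sR=200/289; mL=20/8381, mR=20/29; mL+mR=200/289 → advance +1; mR−mL=5760/8381 → turn +1·90°
n=6: pose=(3,-2,W); sL=100/121, sR=100/73; mL=8450/8833, mR=50/121; mL+mR=100/73 → advance +1; mR−mL=-4800/8833 → turn -1·90°
n=7: pose=(2,-2,N); sL=200/113, sR=40/49; mL=-380/5537, mR=100/113; mL+mR=40/49 → advance +1; mR−mL=5280/5537 → turn +1·90°

0 25/49 10/13 655/1274 25/98 6 -5 W
1 200/221 200/389 5300/85969 100/221 5 -5 N
2 100/169 100/109 11450/18421 50/169 5 -4 W
3 200/181 200/337 2500/60997 100/181 4 -4 N
4 25/36 10/9 55/72 25/72 4 -3 W
5 40/29 200/289 20/8381 20/29 3 -3 N
6 100/121 100/73 8450/8833 50/121 3 -2 W
7 200/113 40/49 -380/5537 100/113 2 -2 N
final 2 -1 W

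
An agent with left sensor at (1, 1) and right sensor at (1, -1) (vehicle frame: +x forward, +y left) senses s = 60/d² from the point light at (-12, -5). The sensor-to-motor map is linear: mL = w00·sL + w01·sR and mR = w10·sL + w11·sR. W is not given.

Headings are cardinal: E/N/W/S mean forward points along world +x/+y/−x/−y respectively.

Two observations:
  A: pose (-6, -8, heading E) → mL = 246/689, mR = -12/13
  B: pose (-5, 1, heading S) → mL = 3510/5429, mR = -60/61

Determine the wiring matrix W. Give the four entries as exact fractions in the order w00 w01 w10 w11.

-1/2 1 0 -1

obs A: pose=(-6,-8,E) → sL=60/53, sR=12/13, mL=246/689, mR=-12/13
obs B: pose=(-5,1,S) → sL=60/89, sR=60/61, mL=3510/5429, mR=-60/61
sensor matrix S = [[60/53, 12/13], [60/89, 60/61]]; det S = 1837440/3740581
solve [mL_A; mL_B] = S·[w00; w01] and [mR_A; mR_B] = S·[w10; w11]:
  w00 = -1/2, w01 = 1, w10 = 0, w11 = -1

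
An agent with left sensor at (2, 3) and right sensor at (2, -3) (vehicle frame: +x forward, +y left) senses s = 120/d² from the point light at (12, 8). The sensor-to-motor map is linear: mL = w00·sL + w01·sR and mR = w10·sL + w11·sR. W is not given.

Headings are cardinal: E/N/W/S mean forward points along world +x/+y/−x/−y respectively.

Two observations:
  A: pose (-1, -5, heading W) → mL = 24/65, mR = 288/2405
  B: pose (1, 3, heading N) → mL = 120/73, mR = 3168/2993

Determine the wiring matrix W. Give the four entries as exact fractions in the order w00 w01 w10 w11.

obs A: pose=(-1,-5,W) → sL=120/481, sR=24/65, mL=24/65, mR=288/2405
obs B: pose=(1,3,N) → sL=24/41, sR=120/73, mL=120/73, mR=3168/2993
sensor matrix S = [[120/481, 24/65], [24/41, 120/73]]; det S = 1396224/7198165
solve [mL_A; mL_B] = S·[w00; w01] and [mR_A; mR_B] = S·[w10; w11]:
  w00 = 0, w01 = 1, w10 = -1, w11 = 1

0 1 -1 1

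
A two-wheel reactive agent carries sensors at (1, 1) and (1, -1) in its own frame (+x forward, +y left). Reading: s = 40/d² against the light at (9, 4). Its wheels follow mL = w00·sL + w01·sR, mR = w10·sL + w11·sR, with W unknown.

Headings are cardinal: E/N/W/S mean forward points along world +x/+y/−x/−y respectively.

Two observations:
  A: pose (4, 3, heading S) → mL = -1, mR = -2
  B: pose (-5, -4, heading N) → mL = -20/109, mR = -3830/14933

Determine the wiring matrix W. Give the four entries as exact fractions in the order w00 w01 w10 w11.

obs A: pose=(4,3,S) → sL=2, sR=1, mL=-1, mR=-2
obs B: pose=(-5,-4,N) → sL=20/137, sR=20/109, mL=-20/109, mR=-3830/14933
sensor matrix S = [[2, 1], [20/137, 20/109]]; det S = 3300/14933
solve [mL_A; mL_B] = S·[w00; w01] and [mR_A; mR_B] = S·[w10; w11]:
  w00 = 0, w01 = -1, w10 = -1/2, w11 = -1

0 -1 -1/2 -1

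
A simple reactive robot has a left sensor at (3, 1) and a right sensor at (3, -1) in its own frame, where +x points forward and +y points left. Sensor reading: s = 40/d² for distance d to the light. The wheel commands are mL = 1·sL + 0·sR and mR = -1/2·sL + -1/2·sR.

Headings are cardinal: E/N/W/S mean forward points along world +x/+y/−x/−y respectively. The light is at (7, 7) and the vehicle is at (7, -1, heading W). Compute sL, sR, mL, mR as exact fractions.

4/9 20/29 4/9 -148/261

left sensor world pos  = (4, -2); dL² = 90
right sensor world pos = (4, 0); dR² = 58
sL = 40/90 = 4/9
sR = 40/58 = 20/29
mL = 1·sL + 0·sR = 4/9
mR = -1/2·sL + -1/2·sR = -148/261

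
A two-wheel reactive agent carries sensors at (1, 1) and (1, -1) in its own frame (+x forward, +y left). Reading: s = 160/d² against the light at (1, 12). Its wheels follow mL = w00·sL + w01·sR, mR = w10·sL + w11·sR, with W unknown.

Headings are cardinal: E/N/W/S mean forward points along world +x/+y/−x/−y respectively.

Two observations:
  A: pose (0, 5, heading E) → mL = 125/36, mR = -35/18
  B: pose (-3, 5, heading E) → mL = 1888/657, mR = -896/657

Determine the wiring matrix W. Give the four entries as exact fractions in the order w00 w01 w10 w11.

obs A: pose=(0,5,E) → sL=40/9, sR=5/2, mL=125/36, mR=-35/18
obs B: pose=(-3,5,E) → sL=32/9, sR=160/73, mL=1888/657, mR=-896/657
sensor matrix S = [[40/9, 5/2], [32/9, 160/73]]; det S = 560/657
solve [mL_A; mL_B] = S·[w00; w01] and [mR_A; mR_B] = S·[w10; w11]:
  w00 = 1/2, w01 = 1/2, w10 = -1, w11 = 1

1/2 1/2 -1 1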